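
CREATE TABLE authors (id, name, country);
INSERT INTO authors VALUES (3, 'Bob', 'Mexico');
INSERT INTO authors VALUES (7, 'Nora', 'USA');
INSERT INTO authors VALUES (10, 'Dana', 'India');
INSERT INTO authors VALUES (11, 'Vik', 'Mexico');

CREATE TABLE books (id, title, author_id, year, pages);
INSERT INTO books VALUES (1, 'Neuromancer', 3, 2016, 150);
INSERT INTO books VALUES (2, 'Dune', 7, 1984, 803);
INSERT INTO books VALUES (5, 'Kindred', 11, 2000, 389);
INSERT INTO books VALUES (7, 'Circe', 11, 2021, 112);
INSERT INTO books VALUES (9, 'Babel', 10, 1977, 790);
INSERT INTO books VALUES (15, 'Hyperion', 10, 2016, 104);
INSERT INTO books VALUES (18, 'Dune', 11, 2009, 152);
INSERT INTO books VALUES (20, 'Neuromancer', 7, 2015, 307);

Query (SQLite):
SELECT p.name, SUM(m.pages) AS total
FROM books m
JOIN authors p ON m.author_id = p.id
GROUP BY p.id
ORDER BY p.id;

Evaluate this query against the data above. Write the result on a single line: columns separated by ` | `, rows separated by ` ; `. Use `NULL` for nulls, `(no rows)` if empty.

Bob | 150 ; Nora | 1110 ; Dana | 894 ; Vik | 653

Join each books row to its authors via author_id.
Group joined rows by authors.id; compute SUM(m.pages) per group.
  3: ids {1} → SUM(m.pages)=150
  7: ids {2, 20} → SUM(m.pages)=1110
  10: ids {9, 15} → SUM(m.pages)=894
  11: ids {5, 7, 18} → SUM(m.pages)=653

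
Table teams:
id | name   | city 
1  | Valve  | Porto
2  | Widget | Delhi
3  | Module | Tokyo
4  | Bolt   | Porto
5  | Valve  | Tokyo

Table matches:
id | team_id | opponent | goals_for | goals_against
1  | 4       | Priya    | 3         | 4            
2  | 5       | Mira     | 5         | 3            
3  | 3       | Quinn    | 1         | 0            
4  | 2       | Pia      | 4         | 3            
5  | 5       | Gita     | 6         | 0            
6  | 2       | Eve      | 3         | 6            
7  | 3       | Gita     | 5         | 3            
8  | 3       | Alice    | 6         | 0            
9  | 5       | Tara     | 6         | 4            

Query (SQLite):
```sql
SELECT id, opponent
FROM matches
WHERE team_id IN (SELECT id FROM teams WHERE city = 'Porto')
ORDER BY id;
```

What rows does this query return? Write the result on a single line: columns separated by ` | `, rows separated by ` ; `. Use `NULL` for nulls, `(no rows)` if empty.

1 | Priya

Inner query: teams.id where city = 'Porto'.
Outer: keep matches rows whose team_id is in that set.
Inner query → {1, 4}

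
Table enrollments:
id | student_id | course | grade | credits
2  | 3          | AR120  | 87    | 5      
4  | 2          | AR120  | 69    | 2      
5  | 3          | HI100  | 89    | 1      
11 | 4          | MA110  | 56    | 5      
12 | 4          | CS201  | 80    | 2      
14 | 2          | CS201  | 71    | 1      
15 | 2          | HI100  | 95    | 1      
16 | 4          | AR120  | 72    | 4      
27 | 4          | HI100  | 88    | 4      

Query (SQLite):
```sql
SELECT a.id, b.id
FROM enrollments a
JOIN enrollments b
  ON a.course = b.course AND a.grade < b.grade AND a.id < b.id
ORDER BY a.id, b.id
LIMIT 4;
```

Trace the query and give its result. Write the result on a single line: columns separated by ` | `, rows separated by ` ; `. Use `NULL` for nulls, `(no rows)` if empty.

4 | 16 ; 5 | 15

Pairs (a,b) with same course, a.grade < b.grade, a.id < b.id.
course groups: AR120:{2,4,16} CS201:{12,14} HI100:{5,15,27} MA110:{11}
Ordered by (a.id, b.id); first 4.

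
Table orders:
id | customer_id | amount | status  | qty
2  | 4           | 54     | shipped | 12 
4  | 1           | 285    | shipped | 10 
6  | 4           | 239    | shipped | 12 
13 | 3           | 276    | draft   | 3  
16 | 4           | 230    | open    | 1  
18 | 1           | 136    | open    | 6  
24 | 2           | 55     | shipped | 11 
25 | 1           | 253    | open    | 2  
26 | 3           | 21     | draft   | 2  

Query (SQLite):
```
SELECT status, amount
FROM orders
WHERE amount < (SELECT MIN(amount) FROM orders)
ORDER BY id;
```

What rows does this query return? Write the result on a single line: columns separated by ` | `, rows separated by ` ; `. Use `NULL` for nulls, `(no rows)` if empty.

(no rows)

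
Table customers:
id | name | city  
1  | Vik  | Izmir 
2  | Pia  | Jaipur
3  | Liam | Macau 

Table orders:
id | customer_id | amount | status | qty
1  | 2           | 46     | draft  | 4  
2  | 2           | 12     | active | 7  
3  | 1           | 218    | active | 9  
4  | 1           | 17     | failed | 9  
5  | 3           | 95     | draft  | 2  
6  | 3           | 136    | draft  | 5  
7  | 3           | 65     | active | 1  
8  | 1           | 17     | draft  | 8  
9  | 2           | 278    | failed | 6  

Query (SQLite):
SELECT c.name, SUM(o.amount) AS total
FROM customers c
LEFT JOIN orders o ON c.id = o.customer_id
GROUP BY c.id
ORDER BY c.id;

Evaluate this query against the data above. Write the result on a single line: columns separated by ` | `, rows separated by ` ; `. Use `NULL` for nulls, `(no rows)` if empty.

Vik | 252 ; Pia | 336 ; Liam | 296

LEFT JOIN keeps every customers row; unmatched ones get NULL for orders columns.
Group by customers.id and compute SUM(o.amount). SUM over an all-NULL group is NULL.
  1: ids {3, 4, 8} → SUM(o.amount)=252
  2: ids {1, 2, 9} → SUM(o.amount)=336
  3: ids {5, 6, 7} → SUM(o.amount)=296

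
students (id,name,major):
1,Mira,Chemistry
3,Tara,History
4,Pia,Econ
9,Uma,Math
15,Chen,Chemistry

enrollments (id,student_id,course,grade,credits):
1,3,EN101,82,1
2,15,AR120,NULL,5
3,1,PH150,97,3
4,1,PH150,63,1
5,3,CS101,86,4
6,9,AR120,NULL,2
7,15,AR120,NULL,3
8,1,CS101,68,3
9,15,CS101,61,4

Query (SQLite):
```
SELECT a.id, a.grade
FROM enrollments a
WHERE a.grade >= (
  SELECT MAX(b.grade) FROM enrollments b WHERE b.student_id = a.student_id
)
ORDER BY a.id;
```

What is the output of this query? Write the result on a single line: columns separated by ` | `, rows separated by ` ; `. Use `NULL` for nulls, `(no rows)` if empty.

For each enrollments row a, compute MAX(grade) over rows sharing a.student_id.
Keep row a if a.grade >= that per-group MAX.
  student_id=1: MAX(grade) = 97
  student_id=3: MAX(grade) = 86
  student_id=9: MAX(grade) = NULL
  student_id=15: MAX(grade) = 61

3 | 97 ; 5 | 86 ; 9 | 61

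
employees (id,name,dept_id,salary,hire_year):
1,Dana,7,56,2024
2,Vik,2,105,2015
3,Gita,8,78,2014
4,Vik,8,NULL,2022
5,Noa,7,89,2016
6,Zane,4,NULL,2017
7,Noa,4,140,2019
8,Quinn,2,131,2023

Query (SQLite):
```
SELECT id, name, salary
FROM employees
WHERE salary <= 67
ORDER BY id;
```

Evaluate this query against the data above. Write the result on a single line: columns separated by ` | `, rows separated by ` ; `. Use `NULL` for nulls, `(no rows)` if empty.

salary <= 67: ids {1}

1 | Dana | 56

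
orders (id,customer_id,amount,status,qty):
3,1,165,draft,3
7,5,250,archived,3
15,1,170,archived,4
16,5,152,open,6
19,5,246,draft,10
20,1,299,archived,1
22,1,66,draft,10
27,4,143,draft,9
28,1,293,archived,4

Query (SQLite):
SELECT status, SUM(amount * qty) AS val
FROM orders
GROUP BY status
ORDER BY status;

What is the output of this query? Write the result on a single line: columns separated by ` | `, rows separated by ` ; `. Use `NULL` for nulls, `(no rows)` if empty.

archived | 2901 ; draft | 4902 ; open | 912

For each row compute amount * qty.
Group by status; take SUM of the expression per group.
  archived: ids {7, 15, 20, 28} → SUM(amount * qty)=2901
  draft: ids {3, 19, 22, 27} → SUM(amount * qty)=4902
  open: ids {16} → SUM(amount * qty)=912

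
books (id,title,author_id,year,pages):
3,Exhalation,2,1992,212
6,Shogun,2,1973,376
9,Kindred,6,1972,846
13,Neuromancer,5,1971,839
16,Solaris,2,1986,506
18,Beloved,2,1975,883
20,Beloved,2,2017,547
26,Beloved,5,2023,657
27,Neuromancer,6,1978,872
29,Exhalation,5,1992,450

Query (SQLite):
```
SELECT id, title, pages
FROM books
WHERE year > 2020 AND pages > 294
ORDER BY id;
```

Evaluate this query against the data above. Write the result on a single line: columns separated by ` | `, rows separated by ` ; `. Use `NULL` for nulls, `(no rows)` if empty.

year > 2020: ids {26}
pages > 294: ids {6, 9, 13, 16, 18, 20, 26, 27, 29}
Combine with AND.

26 | Beloved | 657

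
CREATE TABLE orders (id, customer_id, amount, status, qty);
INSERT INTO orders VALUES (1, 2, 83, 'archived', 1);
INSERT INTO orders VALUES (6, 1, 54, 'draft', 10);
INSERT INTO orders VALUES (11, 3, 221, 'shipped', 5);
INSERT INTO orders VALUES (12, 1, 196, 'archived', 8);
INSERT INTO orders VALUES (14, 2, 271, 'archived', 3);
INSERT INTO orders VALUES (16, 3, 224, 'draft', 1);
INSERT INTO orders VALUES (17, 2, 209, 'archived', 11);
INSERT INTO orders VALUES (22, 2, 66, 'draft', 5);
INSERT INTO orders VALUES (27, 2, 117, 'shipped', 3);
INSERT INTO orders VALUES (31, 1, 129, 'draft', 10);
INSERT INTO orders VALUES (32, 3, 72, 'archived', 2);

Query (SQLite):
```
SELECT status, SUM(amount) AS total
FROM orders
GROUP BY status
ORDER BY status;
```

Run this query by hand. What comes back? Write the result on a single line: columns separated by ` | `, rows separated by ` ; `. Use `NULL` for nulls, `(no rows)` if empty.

Partition orders by status; compute SUM(amount) within each group.
  archived: ids {1, 12, 14, 17, 32} → SUM(amount)=831
  draft: ids {6, 16, 22, 31} → SUM(amount)=473
  shipped: ids {11, 27} → SUM(amount)=338

archived | 831 ; draft | 473 ; shipped | 338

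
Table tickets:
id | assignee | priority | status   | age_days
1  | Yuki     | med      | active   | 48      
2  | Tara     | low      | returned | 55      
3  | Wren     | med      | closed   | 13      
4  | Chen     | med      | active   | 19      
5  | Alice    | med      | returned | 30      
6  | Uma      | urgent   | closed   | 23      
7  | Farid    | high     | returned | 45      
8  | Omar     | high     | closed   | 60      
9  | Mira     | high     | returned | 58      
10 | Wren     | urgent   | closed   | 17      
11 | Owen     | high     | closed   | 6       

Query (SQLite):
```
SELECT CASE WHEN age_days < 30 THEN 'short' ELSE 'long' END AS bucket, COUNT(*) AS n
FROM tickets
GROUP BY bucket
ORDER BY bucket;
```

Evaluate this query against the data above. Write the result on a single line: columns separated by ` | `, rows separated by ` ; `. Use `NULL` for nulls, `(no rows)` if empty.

long | 6 ; short | 5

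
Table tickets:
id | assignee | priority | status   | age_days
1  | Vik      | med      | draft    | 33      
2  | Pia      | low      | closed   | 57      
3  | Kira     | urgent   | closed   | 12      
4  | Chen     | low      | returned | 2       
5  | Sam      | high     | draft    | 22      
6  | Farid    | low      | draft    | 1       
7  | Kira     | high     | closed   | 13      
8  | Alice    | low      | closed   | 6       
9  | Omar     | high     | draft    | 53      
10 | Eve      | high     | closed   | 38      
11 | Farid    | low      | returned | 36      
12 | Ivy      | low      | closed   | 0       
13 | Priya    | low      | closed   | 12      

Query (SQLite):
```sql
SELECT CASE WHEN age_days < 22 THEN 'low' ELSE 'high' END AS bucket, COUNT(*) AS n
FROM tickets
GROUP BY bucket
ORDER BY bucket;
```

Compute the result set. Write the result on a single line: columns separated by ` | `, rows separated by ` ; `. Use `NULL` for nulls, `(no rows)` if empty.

high | 6 ; low | 7

Bucket rows by age_days < 22 → 'low' else 'high'; count each bucket.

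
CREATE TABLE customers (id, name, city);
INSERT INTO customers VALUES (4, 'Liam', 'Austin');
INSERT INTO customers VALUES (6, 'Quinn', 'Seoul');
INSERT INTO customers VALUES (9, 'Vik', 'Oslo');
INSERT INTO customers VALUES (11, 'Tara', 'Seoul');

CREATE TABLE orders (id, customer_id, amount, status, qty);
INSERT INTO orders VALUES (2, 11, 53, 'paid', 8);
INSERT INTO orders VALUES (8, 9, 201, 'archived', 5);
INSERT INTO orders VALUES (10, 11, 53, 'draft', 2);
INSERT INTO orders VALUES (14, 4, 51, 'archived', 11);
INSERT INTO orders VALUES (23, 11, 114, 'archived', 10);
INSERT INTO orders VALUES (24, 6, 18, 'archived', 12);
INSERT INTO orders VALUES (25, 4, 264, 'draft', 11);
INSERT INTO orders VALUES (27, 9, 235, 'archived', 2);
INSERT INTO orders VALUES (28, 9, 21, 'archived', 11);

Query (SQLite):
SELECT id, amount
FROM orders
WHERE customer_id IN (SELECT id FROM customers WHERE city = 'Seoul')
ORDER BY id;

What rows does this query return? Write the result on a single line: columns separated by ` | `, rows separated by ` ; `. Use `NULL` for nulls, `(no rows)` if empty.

Inner query: customers.id where city = 'Seoul'.
Outer: keep orders rows whose customer_id is in that set.
Inner query → {6, 11}

2 | 53 ; 10 | 53 ; 23 | 114 ; 24 | 18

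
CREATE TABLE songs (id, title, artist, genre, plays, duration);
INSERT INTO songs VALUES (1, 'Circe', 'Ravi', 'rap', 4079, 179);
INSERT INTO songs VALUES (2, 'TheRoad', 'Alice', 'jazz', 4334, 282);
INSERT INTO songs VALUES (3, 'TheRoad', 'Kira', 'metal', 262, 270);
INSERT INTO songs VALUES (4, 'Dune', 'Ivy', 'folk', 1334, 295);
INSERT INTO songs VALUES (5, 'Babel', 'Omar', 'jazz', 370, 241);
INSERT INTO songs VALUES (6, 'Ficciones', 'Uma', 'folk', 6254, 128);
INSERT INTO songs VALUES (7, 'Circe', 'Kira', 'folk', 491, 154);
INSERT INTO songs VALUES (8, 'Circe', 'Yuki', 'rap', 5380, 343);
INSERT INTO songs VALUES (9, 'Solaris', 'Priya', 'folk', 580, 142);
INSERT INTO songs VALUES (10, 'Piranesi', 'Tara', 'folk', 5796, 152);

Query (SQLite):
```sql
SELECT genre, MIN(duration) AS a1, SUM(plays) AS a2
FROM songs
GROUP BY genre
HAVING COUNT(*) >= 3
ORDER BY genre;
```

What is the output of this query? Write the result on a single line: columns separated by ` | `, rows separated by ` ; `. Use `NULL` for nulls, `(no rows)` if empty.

folk | 128 | 14455

Group songs by genre.
Per group compute: MIN(duration), SUM(plays).
HAVING: drop groups with fewer than 3 rows.
  folk: ids {4, 6, 7, 9, 10} → MIN(duration)=128, SUM(plays)=14455
  jazz: ids {2, 5} → MIN(duration)=241, SUM(plays)=4704
  metal: ids {3} → MIN(duration)=270, SUM(plays)=262
  rap: ids {1, 8} → MIN(duration)=179, SUM(plays)=9459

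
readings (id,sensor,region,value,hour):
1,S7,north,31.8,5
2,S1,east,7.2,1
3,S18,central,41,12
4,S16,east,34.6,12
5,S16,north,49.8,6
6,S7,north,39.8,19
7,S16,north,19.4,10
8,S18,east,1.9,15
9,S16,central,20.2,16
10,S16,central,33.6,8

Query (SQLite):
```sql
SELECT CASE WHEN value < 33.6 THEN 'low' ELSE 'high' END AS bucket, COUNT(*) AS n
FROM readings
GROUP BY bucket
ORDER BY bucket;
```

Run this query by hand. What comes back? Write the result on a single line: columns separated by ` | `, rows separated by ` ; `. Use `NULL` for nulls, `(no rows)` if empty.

high | 5 ; low | 5

Bucket rows by value < 33.6 → 'low' else 'high'; count each bucket.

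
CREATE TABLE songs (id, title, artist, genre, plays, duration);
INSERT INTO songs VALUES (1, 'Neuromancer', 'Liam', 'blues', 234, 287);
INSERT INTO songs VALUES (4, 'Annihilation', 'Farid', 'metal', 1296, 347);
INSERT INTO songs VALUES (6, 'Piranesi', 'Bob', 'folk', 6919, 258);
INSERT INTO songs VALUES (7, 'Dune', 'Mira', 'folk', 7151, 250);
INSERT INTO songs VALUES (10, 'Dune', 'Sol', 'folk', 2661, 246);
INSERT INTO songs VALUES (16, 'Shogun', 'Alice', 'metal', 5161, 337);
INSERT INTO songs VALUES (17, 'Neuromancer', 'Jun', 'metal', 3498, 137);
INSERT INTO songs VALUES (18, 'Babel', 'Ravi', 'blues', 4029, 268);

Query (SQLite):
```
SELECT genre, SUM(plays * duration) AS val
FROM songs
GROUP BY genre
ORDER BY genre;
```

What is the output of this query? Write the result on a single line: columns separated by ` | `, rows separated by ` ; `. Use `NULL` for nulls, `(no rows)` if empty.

For each row compute plays * duration.
Group by genre; take SUM of the expression per group.
  blues: ids {1, 18} → SUM(plays * duration)=1146930
  folk: ids {6, 7, 10} → SUM(plays * duration)=4227458
  metal: ids {4, 16, 17} → SUM(plays * duration)=2668195

blues | 1146930 ; folk | 4227458 ; metal | 2668195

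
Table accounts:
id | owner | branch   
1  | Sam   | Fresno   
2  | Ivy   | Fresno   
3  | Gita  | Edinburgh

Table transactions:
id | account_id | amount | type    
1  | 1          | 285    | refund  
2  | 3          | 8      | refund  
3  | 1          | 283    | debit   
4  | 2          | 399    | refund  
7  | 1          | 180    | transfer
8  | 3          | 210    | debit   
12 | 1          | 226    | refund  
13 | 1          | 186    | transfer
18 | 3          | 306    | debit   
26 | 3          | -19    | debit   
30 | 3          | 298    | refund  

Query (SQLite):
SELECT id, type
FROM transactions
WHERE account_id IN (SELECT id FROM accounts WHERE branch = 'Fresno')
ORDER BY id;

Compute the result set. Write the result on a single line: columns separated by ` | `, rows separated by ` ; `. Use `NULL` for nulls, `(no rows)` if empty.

Inner query: accounts.id where branch = 'Fresno'.
Outer: keep transactions rows whose account_id is in that set.
Inner query → {1, 2}

1 | refund ; 3 | debit ; 4 | refund ; 7 | transfer ; 12 | refund ; 13 | transfer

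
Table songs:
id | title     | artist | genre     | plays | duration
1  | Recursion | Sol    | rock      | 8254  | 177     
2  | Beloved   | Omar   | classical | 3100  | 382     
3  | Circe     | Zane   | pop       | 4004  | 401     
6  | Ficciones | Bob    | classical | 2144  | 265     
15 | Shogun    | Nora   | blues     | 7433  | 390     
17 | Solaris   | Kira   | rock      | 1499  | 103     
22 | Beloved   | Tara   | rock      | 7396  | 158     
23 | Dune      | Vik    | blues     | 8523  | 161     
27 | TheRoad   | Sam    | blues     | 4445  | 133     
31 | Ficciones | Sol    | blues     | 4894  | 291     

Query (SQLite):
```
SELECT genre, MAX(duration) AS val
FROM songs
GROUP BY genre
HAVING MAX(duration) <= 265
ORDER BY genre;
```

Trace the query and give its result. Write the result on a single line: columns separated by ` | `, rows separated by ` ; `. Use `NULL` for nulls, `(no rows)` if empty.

Partition songs by genre; compute MAX(duration) within each group.
HAVING: keep groups where MAX(duration) <= 265.
  blues: ids {15, 23, 27, 31} → MAX(duration)=390
  classical: ids {2, 6} → MAX(duration)=382
  pop: ids {3} → MAX(duration)=401
  rock: ids {1, 17, 22} → MAX(duration)=177

rock | 177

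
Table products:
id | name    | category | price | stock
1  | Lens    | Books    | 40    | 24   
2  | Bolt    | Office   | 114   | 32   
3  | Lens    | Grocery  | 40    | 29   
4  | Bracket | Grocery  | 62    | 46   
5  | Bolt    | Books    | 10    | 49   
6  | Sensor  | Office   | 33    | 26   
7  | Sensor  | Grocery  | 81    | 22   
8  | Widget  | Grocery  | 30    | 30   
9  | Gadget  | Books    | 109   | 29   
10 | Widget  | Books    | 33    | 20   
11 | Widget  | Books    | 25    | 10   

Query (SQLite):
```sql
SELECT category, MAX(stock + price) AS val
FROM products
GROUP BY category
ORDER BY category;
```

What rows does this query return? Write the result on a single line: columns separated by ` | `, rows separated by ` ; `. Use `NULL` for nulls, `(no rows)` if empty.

For each row compute stock + price.
Group by category; take MAX of the expression per group.
  Books: ids {1, 5, 9, 10, 11} → MAX(stock + price)=138
  Grocery: ids {3, 4, 7, 8} → MAX(stock + price)=108
  Office: ids {2, 6} → MAX(stock + price)=146

Books | 138 ; Grocery | 108 ; Office | 146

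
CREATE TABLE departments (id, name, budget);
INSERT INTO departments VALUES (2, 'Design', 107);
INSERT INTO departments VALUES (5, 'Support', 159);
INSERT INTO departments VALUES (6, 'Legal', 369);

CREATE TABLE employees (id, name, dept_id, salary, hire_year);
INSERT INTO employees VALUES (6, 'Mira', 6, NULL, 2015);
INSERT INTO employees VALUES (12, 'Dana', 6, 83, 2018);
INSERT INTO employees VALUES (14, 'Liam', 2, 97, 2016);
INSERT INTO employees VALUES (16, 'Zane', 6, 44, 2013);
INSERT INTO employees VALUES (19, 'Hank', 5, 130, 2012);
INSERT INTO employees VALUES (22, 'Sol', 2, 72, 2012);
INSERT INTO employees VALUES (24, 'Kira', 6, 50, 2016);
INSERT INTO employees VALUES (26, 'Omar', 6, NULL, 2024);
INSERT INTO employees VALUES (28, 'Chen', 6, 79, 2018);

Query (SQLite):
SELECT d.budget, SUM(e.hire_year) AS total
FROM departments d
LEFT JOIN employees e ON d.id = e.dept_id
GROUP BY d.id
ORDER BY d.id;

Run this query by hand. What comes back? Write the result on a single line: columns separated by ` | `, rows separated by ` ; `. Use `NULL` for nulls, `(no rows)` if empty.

107 | 4028 ; 159 | 2012 ; 369 | 12104

LEFT JOIN keeps every departments row; unmatched ones get NULL for employees columns.
Group by departments.id and compute SUM(e.hire_year). SUM over an all-NULL group is NULL.
  2: ids {14, 22} → SUM(e.hire_year)=4028
  5: ids {19} → SUM(e.hire_year)=2012
  6: ids {6, 12, 16, 24, 26, 28} → SUM(e.hire_year)=12104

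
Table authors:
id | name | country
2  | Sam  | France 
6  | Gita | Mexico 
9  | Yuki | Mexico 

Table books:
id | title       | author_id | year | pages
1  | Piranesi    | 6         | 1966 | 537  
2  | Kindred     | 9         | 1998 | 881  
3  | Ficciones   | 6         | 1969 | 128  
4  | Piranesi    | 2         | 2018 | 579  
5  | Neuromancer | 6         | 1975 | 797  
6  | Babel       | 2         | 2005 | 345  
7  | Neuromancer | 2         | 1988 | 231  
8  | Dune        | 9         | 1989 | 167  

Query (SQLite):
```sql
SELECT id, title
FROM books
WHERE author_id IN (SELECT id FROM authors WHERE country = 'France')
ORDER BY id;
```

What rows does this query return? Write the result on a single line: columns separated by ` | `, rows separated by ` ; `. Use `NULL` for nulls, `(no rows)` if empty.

Inner query: authors.id where country = 'France'.
Outer: keep books rows whose author_id is in that set.
Inner query → {2}

4 | Piranesi ; 6 | Babel ; 7 | Neuromancer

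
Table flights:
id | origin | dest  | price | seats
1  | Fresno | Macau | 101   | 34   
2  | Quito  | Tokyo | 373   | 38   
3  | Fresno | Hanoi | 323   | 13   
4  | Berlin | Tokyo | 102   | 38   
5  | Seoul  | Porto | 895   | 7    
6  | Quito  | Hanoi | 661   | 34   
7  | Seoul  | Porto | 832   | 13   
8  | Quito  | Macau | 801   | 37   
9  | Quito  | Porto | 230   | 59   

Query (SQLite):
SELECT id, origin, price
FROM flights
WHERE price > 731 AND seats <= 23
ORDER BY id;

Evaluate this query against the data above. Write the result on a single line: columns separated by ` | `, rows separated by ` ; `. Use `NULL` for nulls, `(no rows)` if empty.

5 | Seoul | 895 ; 7 | Seoul | 832

price > 731: ids {5, 7, 8}
seats <= 23: ids {3, 5, 7}
Combine with AND.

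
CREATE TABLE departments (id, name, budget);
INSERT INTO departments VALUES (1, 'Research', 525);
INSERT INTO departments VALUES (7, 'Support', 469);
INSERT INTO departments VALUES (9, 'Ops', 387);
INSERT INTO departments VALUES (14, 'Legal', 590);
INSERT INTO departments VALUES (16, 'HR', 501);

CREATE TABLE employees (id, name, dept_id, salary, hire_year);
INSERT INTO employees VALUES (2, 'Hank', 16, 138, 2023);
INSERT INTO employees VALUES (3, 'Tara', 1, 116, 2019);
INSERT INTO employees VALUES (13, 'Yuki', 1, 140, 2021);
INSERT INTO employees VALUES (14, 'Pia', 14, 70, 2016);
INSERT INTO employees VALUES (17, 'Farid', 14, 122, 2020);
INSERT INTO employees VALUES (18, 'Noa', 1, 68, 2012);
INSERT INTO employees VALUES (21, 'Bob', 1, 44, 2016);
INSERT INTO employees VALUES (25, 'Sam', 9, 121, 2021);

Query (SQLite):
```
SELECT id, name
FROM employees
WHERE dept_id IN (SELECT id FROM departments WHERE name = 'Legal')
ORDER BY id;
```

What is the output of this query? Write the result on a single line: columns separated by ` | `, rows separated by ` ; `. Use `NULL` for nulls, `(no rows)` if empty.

Inner query: departments.id where name = 'Legal'.
Outer: keep employees rows whose dept_id is in that set.
Inner query → {14}

14 | Pia ; 17 | Farid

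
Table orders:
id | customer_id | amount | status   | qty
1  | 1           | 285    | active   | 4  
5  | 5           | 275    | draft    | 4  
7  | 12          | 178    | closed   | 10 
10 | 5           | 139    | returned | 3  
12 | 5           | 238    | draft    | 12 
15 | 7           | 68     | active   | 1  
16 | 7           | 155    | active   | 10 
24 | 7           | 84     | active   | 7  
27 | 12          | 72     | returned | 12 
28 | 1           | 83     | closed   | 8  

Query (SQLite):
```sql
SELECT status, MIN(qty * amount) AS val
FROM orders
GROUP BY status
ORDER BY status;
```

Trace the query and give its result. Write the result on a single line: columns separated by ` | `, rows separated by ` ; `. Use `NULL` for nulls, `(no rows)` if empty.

For each row compute qty * amount.
Group by status; take MIN of the expression per group.
  active: ids {1, 15, 16, 24} → MIN(qty * amount)=68
  closed: ids {7, 28} → MIN(qty * amount)=664
  draft: ids {5, 12} → MIN(qty * amount)=1100
  returned: ids {10, 27} → MIN(qty * amount)=417

active | 68 ; closed | 664 ; draft | 1100 ; returned | 417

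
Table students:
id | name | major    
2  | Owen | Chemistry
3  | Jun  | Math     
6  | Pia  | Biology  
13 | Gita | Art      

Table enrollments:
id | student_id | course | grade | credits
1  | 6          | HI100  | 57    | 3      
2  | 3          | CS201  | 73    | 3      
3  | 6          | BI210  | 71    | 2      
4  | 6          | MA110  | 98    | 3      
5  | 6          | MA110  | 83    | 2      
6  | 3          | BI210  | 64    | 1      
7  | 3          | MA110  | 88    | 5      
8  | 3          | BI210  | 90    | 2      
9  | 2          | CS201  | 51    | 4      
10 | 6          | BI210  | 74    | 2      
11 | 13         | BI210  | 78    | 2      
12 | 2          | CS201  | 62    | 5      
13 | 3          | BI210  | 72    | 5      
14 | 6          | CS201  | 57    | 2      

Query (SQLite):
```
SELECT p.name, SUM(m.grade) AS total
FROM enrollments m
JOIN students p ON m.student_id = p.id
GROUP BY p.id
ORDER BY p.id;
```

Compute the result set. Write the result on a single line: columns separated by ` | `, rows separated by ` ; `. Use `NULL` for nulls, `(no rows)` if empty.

Owen | 113 ; Jun | 387 ; Pia | 440 ; Gita | 78

Join each enrollments row to its students via student_id.
Group joined rows by students.id; compute SUM(m.grade) per group.
  2: ids {9, 12} → SUM(m.grade)=113
  3: ids {2, 6, 7, 8, 13} → SUM(m.grade)=387
  6: ids {1, 3, 4, 5, 10, 14} → SUM(m.grade)=440
  13: ids {11} → SUM(m.grade)=78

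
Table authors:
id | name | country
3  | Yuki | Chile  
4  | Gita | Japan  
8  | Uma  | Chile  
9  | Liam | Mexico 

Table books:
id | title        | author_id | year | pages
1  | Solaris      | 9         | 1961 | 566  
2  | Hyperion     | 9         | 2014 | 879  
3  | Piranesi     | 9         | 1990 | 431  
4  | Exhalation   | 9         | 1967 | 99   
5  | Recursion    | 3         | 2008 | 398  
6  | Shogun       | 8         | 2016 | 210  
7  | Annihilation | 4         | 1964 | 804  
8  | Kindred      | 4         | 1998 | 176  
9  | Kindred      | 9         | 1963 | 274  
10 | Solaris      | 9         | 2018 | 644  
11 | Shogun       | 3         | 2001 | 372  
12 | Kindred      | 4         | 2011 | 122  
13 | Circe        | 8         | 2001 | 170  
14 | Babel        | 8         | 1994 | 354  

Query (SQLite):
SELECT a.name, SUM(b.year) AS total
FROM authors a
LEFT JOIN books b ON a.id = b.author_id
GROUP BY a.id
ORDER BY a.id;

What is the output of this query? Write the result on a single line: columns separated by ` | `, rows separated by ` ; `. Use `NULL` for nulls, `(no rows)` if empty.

Yuki | 4009 ; Gita | 5973 ; Uma | 6011 ; Liam | 11913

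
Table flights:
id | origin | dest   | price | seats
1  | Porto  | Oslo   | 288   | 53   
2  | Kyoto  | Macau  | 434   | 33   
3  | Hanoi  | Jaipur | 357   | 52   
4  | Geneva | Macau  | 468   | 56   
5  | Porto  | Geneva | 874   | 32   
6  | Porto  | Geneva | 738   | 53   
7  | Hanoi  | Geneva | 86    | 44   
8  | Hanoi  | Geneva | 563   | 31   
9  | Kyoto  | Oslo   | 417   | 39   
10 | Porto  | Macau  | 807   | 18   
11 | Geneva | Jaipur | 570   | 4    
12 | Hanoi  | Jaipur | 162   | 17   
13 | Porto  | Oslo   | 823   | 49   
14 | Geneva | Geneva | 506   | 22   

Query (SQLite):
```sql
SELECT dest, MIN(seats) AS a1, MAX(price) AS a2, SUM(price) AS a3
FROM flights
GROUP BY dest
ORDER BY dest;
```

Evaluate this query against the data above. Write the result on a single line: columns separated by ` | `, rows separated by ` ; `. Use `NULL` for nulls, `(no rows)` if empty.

Group flights by dest.
Per group compute: MIN(seats), MAX(price), SUM(price).
  Geneva: ids {5, 6, 7, 8, 14} → MIN(seats)=22, MAX(price)=874, SUM(price)=2767
  Jaipur: ids {3, 11, 12} → MIN(seats)=4, MAX(price)=570, SUM(price)=1089
  Macau: ids {2, 4, 10} → MIN(seats)=18, MAX(price)=807, SUM(price)=1709
  Oslo: ids {1, 9, 13} → MIN(seats)=39, MAX(price)=823, SUM(price)=1528

Geneva | 22 | 874 | 2767 ; Jaipur | 4 | 570 | 1089 ; Macau | 18 | 807 | 1709 ; Oslo | 39 | 823 | 1528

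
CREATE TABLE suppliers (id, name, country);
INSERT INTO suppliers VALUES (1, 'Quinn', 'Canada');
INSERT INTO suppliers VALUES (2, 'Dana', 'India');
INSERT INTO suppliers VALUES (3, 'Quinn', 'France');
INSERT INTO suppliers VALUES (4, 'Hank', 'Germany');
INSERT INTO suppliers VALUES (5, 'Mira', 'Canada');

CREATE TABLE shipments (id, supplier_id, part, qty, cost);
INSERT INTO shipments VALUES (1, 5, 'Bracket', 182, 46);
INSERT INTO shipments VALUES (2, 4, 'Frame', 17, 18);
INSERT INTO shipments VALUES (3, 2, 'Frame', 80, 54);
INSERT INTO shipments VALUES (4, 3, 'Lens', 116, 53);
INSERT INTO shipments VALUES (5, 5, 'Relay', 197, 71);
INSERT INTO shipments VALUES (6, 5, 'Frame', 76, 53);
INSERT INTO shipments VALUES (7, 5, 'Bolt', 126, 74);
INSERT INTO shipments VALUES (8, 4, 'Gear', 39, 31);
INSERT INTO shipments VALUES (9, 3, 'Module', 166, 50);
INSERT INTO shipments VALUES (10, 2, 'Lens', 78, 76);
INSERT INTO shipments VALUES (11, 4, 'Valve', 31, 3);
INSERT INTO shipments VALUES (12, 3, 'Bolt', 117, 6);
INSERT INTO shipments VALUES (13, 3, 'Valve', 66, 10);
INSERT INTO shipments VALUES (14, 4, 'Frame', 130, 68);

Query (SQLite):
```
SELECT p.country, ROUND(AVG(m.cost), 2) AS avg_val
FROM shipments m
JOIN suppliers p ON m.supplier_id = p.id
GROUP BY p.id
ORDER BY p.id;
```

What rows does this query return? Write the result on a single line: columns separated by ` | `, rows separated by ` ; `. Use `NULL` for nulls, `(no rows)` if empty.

Join each shipments row to its suppliers via supplier_id.
Group joined rows by suppliers.id; compute ROUND(AVG(m.cost), 2) per group.
  2: ids {3, 10} → ROUND(AVG(m.cost), 2)=65
  3: ids {4, 9, 12, 13} → ROUND(AVG(m.cost), 2)=29.75
  4: ids {2, 8, 11, 14} → ROUND(AVG(m.cost), 2)=30
  5: ids {1, 5, 6, 7} → ROUND(AVG(m.cost), 2)=61

India | 65 ; France | 29.75 ; Germany | 30 ; Canada | 61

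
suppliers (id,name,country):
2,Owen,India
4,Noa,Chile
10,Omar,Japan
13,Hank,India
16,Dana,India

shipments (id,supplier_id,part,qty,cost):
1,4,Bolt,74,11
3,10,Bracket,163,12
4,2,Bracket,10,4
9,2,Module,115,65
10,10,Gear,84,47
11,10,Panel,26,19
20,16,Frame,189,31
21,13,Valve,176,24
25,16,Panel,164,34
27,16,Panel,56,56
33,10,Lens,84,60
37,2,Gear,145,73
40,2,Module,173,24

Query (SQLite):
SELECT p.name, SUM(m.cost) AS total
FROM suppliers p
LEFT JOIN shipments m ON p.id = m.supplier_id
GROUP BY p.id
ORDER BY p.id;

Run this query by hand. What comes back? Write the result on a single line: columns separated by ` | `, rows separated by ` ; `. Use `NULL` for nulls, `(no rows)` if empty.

Owen | 166 ; Noa | 11 ; Omar | 138 ; Hank | 24 ; Dana | 121

LEFT JOIN keeps every suppliers row; unmatched ones get NULL for shipments columns.
Group by suppliers.id and compute SUM(m.cost). SUM over an all-NULL group is NULL.
  2: ids {4, 9, 37, 40} → SUM(m.cost)=166
  4: ids {1} → SUM(m.cost)=11
  10: ids {3, 10, 11, 33} → SUM(m.cost)=138
  13: ids {21} → SUM(m.cost)=24
  16: ids {20, 25, 27} → SUM(m.cost)=121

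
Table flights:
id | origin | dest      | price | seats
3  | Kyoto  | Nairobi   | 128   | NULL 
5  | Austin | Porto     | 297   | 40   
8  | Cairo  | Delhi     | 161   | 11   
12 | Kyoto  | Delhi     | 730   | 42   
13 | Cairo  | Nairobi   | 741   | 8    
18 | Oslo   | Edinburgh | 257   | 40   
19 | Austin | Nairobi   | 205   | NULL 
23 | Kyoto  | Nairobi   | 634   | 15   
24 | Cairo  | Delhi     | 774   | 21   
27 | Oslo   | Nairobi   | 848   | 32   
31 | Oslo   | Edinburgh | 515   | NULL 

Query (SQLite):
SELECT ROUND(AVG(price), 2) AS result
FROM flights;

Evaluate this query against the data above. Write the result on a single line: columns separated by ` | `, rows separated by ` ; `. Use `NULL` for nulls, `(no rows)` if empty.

480.91

All price values: [128, 297, 161, 730, 741, 257, 205, 634, 774, 848, 515].
AVG = 5290 / 11 (rounded to 2 dp).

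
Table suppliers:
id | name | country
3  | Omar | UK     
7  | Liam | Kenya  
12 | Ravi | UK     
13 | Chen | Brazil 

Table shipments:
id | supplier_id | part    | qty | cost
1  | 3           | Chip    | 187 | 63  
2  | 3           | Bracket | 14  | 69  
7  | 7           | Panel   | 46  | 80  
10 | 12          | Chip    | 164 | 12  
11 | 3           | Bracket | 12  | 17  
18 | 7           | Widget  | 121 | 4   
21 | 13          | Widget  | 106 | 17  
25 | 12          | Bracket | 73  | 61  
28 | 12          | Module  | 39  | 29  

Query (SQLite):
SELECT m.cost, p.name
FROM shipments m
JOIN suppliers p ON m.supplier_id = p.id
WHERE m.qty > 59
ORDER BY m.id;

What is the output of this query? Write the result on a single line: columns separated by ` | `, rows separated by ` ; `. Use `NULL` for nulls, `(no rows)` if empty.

Each shipments row matches the suppliers row where supplier_id = suppliers.id.
Then keep rows with m.qty > 59.

63 | Omar ; 12 | Ravi ; 4 | Liam ; 17 | Chen ; 61 | Ravi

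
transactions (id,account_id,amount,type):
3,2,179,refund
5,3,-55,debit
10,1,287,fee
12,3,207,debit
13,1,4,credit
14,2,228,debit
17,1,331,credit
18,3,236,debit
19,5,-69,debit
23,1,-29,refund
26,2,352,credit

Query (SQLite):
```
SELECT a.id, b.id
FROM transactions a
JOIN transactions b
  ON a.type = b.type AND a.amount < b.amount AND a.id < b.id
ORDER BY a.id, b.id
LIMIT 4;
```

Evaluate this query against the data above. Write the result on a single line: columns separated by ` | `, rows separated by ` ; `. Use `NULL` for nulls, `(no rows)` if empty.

5 | 12 ; 5 | 14 ; 5 | 18 ; 12 | 14

Pairs (a,b) with same type, a.amount < b.amount, a.id < b.id.
type groups: credit:{13,17,26} debit:{5,12,14,18,19} fee:{10} refund:{3,23}
Ordered by (a.id, b.id); first 4.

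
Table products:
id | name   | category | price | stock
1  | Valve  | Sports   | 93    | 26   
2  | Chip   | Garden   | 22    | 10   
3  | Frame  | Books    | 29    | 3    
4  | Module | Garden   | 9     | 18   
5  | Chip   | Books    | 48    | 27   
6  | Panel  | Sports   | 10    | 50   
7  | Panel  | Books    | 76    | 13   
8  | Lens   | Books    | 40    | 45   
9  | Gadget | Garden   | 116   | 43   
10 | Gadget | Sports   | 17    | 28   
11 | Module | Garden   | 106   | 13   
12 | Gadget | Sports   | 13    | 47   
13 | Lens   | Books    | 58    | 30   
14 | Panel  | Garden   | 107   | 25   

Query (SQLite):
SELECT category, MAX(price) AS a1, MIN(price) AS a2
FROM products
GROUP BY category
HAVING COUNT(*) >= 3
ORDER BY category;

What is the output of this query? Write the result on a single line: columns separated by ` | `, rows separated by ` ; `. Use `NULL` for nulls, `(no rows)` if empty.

Books | 76 | 29 ; Garden | 116 | 9 ; Sports | 93 | 10

Group products by category.
Per group compute: MAX(price), MIN(price).
HAVING: drop groups with fewer than 3 rows.
  Books: ids {3, 5, 7, 8, 13} → MAX(price)=76, MIN(price)=29
  Garden: ids {2, 4, 9, 11, 14} → MAX(price)=116, MIN(price)=9
  Sports: ids {1, 6, 10, 12} → MAX(price)=93, MIN(price)=10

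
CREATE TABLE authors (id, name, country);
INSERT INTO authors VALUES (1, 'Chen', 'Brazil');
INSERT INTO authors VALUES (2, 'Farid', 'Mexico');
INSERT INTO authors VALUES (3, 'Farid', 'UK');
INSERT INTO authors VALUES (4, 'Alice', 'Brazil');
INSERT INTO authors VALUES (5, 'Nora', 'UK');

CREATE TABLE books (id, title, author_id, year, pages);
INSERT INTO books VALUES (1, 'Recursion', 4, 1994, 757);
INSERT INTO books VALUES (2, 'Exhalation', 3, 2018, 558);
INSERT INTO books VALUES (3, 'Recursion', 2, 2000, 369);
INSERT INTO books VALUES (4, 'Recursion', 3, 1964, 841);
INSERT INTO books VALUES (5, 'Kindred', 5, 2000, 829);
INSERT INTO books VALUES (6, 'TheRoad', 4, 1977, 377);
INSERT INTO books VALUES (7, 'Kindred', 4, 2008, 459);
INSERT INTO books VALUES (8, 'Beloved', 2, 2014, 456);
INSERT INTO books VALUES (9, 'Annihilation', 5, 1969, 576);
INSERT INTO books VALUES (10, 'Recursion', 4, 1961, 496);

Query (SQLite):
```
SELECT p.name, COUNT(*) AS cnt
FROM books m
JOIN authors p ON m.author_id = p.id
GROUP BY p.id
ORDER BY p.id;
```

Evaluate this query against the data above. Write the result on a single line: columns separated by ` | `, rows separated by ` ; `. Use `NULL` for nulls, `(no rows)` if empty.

Join each books row to its authors via author_id.
Group joined rows by authors.id; compute COUNT(*) per group.
  2: ids {3, 8} → COUNT(*)=2
  3: ids {2, 4} → COUNT(*)=2
  4: ids {1, 6, 7, 10} → COUNT(*)=4
  5: ids {5, 9} → COUNT(*)=2

Farid | 2 ; Farid | 2 ; Alice | 4 ; Nora | 2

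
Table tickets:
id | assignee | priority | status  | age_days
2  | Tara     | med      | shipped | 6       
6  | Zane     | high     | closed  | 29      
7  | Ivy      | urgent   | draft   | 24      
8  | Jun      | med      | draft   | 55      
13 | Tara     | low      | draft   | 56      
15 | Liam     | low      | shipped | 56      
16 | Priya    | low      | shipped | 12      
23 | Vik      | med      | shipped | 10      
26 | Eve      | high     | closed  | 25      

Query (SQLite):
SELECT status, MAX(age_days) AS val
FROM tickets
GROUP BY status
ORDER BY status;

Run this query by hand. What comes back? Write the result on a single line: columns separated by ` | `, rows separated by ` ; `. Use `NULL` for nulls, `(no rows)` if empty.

Partition tickets by status; compute MAX(age_days) within each group.
  closed: ids {6, 26} → MAX(age_days)=29
  draft: ids {7, 8, 13} → MAX(age_days)=56
  shipped: ids {2, 15, 16, 23} → MAX(age_days)=56

closed | 29 ; draft | 56 ; shipped | 56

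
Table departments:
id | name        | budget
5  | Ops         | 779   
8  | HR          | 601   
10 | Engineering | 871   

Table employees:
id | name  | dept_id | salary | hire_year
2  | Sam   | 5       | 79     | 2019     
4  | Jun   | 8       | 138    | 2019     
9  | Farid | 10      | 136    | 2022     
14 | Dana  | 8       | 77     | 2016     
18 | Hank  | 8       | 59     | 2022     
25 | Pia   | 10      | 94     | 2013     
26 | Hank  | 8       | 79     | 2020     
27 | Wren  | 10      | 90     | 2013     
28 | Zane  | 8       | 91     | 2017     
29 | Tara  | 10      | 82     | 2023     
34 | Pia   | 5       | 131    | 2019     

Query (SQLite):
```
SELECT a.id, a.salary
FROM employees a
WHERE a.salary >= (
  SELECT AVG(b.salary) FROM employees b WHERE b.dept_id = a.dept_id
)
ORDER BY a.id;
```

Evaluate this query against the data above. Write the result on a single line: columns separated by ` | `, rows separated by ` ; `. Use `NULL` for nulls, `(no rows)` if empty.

For each employees row a, compute AVG(salary) over rows sharing a.dept_id.
Keep row a if a.salary >= that per-group AVG.
  dept_id=5: AVG(salary) = 105.0
  dept_id=8: AVG(salary) = 88.8
  dept_id=10: AVG(salary) = 100.5

4 | 138 ; 9 | 136 ; 28 | 91 ; 34 | 131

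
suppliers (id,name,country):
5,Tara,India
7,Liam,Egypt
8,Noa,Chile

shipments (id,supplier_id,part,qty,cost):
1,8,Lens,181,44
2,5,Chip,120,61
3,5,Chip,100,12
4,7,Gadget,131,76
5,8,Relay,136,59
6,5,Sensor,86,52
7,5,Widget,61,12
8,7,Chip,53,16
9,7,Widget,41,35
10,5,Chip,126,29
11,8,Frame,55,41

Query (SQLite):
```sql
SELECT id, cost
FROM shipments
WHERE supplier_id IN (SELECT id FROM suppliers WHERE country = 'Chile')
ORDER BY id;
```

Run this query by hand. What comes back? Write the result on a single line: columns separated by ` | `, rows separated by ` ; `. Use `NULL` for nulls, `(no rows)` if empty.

1 | 44 ; 5 | 59 ; 11 | 41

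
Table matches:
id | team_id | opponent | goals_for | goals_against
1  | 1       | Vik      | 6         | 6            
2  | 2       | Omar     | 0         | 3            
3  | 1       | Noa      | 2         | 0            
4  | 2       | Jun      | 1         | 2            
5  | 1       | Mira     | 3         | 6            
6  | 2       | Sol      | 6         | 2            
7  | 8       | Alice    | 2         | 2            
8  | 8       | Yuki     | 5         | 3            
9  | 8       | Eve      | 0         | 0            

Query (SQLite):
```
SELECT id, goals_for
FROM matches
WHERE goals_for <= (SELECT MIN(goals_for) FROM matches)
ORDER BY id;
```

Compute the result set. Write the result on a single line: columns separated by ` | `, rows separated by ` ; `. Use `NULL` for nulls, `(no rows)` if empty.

Scalar subquery: MIN(goals_for) over all matches rows = 0.
Keep rows where goals_for <= that value.

2 | 0 ; 9 | 0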